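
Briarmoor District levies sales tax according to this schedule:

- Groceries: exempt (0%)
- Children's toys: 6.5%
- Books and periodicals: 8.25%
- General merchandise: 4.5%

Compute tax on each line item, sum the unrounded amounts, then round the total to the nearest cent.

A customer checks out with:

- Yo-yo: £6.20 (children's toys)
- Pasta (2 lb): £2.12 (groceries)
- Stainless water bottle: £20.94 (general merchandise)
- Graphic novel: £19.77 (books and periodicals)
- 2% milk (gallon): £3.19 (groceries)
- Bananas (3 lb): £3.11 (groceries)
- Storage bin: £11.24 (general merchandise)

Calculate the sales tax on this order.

£3.48

Yo-yo £6.20: children's toys → 6.5% → £0.403
Pasta (2 lb) £2.12: groceries → 0% → £0.00
Stainless water bottle £20.94: general merchandise → 4.5% → £0.9423
Graphic novel £19.77: books and periodicals → 8.25% → £1.631025
2% milk (gallon) £3.19: groceries → 0% → £0.00
Bananas (3 lb) £3.11: groceries → 0% → £0.00
Storage bin £11.24: general merchandise → 4.5% → £0.5058
Unrounded tax sum = £3.482125 → £3.48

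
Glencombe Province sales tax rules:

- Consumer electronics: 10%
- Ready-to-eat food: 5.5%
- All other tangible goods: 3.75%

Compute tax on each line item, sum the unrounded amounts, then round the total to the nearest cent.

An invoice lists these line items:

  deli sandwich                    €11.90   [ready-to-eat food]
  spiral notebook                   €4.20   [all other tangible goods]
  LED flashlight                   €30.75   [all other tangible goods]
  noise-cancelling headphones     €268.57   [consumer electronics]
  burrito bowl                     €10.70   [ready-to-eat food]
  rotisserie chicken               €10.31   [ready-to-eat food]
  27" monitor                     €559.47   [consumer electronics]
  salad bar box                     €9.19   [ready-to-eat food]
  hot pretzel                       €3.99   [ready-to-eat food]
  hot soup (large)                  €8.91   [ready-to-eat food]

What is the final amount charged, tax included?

€1005.13

Deli sandwich €11.90: ready-to-eat food → 5.5% → €0.6545
Spiral notebook €4.20: all other tangible goods → 3.75% → €0.1575
LED flashlight €30.75: all other tangible goods → 3.75% → €1.153125
Noise-cancelling headphones €268.57: consumer electronics → 10% → €26.857
Burrito bowl €10.70: ready-to-eat food → 5.5% → €0.5885
Rotisserie chicken €10.31: ready-to-eat food → 5.5% → €0.56705
27" monitor €559.47: consumer electronics → 10% → €55.947
Salad bar box €9.19: ready-to-eat food → 5.5% → €0.50545
Hot pretzel €3.99: ready-to-eat food → 5.5% → €0.21945
Hot soup (large) €8.91: ready-to-eat food → 5.5% → €0.49005
Subtotal = €917.99; unrounded tax = €87.139625 → €87.14; total due = €1005.13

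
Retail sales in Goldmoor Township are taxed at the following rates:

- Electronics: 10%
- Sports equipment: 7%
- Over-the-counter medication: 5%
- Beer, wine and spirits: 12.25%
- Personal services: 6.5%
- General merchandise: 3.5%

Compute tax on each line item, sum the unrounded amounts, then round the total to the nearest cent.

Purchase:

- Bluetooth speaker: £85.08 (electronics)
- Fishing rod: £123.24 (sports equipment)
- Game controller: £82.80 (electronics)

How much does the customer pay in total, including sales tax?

Bluetooth speaker £85.08: electronics → 10% → £8.508
Fishing rod £123.24: sports equipment → 7% → £8.6268
Game controller £82.80: electronics → 10% → £8.28
Subtotal = £291.12; unrounded tax = £25.4148 → £25.41; total due = £316.53

£316.53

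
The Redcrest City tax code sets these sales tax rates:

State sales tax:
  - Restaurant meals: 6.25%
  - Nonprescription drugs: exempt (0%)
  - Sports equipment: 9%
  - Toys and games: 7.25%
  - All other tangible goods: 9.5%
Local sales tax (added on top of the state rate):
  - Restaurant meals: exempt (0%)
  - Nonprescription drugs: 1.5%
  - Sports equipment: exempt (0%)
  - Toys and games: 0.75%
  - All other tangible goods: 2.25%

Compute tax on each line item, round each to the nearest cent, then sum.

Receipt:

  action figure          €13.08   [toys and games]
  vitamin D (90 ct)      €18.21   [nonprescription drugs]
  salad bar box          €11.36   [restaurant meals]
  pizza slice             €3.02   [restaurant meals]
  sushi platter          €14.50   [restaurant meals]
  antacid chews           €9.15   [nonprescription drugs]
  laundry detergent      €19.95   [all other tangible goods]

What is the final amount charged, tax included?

Action figure €13.08: toys and games → 7.25% + 0.75% local = 8% → €1.05
Vitamin D (90 ct) €18.21: nonprescription drugs → 0% + 1.5% local = 1.5% → €0.27
Salad bar box €11.36: restaurant meals → 6.25% + 0% local = 6.25% → €0.71
Pizza slice €3.02: restaurant meals → 6.25% + 0% local = 6.25% → €0.19
Sushi platter €14.50: restaurant meals → 6.25% + 0% local = 6.25% → €0.91
Antacid chews €9.15: nonprescription drugs → 0% + 1.5% local = 1.5% → €0.14
Laundry detergent €19.95: all other tangible goods → 9.5% + 2.25% local = 11.75% → €2.34
Subtotal = €89.27; tax = €5.61; total due = €94.88

€94.88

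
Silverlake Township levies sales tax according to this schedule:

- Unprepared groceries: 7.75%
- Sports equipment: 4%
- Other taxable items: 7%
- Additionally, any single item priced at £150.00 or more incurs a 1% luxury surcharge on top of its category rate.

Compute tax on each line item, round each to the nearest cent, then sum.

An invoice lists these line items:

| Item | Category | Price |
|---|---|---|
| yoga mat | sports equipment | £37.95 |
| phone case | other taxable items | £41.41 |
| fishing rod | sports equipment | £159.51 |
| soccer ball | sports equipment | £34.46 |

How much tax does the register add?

Yoga mat £37.95: sports equipment → 4% → £1.52
Phone case £41.41: other taxable items → 7% → £2.90
Fishing rod £159.51: sports equipment → 4% + 1% surcharge = 5% → £7.98
Soccer ball £34.46: sports equipment → 4% → £1.38
Total tax = £1.52 + £2.90 + £7.98 + £1.38 = £13.78

£13.78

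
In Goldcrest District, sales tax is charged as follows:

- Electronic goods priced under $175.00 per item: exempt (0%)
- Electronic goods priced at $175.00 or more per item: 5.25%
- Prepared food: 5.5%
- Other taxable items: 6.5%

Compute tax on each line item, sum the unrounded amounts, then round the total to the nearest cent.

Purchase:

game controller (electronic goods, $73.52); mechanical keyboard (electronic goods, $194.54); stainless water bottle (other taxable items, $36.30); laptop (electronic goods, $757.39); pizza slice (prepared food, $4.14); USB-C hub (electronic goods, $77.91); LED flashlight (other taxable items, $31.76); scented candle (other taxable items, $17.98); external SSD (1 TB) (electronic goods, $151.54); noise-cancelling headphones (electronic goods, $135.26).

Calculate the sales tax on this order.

Game controller $73.52: electronic goods, under $175.00 → 0% → $0.00
Mechanical keyboard $194.54: electronic goods, $175.00 or more → 5.25% → $10.21335
Stainless water bottle $36.30: other taxable items → 6.5% → $2.3595
Laptop $757.39: electronic goods, $175.00 or more → 5.25% → $39.762975
Pizza slice $4.14: prepared food → 5.5% → $0.2277
USB-C hub $77.91: electronic goods, under $175.00 → 0% → $0.00
LED flashlight $31.76: other taxable items → 6.5% → $2.0644
Scented candle $17.98: other taxable items → 6.5% → $1.1687
External SSD (1 TB) $151.54: electronic goods, under $175.00 → 0% → $0.00
Noise-cancelling headphones $135.26: electronic goods, under $175.00 → 0% → $0.00
Unrounded tax sum = $55.796625 → $55.80

$55.80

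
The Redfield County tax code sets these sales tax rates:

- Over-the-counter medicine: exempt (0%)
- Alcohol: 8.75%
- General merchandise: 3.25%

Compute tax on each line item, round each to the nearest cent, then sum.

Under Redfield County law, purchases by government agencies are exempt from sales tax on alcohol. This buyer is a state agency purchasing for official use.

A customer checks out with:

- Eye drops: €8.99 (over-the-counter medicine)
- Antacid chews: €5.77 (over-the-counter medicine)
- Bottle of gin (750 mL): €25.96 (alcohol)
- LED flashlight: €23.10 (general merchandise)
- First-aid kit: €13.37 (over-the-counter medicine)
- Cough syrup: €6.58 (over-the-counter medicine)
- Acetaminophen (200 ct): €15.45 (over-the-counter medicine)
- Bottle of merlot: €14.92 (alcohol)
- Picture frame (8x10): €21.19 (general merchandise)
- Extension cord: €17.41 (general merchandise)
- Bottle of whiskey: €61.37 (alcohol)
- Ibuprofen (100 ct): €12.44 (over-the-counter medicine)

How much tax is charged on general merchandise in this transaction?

LED flashlight €23.10: general merchandise → 3.25% → €0.75
Picture frame (8x10) €21.19: general merchandise → 3.25% → €0.69
Extension cord €17.41: general merchandise → 3.25% → €0.57
Tax on general merchandise = €0.75 + €0.69 + €0.57 = €2.01

€2.01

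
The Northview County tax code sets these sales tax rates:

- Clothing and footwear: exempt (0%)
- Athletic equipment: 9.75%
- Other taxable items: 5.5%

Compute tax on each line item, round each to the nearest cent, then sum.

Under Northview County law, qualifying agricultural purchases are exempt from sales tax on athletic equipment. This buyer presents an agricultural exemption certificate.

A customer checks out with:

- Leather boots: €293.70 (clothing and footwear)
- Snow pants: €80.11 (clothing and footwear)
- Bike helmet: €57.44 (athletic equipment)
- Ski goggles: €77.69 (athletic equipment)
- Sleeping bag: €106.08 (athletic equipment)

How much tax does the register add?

Leather boots €293.70: clothing and footwear → 0% → €0.00
Snow pants €80.11: clothing and footwear → 0% → €0.00
Bike helmet €57.44: athletic equipment, buyer-exempt → 0% → €0.00
Ski goggles €77.69: athletic equipment, buyer-exempt → 0% → €0.00
Sleeping bag €106.08: athletic equipment, buyer-exempt → 0% → €0.00
Total tax = €0.00

€0.00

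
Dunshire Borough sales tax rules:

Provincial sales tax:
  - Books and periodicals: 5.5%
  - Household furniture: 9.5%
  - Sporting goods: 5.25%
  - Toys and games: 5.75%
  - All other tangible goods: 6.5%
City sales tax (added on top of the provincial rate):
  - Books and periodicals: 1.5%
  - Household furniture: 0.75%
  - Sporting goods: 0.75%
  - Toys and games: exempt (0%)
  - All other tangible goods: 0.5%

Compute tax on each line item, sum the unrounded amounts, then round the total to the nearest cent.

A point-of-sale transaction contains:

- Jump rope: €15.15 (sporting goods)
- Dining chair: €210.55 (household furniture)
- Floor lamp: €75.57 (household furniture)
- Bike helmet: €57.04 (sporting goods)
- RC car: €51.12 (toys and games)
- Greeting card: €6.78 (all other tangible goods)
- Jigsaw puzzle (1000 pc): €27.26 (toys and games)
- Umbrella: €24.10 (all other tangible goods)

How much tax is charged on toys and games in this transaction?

€4.51

RC car €51.12: toys and games → 5.75% + 0% city = 5.75% → €2.9394
Jigsaw puzzle (1000 pc) €27.26: toys and games → 5.75% + 0% city = 5.75% → €1.56745
Tax on toys and games: unrounded sum = €4.50685 → €4.51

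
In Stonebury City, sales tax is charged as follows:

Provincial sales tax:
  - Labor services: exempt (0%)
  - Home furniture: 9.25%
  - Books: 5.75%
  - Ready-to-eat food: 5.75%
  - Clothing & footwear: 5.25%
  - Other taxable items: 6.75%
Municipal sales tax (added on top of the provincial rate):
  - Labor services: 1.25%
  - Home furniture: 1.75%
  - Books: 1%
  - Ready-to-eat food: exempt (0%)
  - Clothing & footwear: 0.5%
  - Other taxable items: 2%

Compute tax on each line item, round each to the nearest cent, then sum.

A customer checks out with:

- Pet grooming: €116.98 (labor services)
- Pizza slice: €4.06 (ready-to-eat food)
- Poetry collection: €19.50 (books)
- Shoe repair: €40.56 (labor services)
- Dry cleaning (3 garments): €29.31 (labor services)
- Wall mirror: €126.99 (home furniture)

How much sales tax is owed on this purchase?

€17.86

Pet grooming €116.98: labor services → 0% + 1.25% municipal = 1.25% → €1.46
Pizza slice €4.06: ready-to-eat food → 5.75% + 0% municipal = 5.75% → €0.23
Poetry collection €19.50: books → 5.75% + 1% municipal = 6.75% → €1.32
Shoe repair €40.56: labor services → 0% + 1.25% municipal = 1.25% → €0.51
Dry cleaning (3 garments) €29.31: labor services → 0% + 1.25% municipal = 1.25% → €0.37
Wall mirror €126.99: home furniture → 9.25% + 1.75% municipal = 11% → €13.97
Total tax = €1.46 + €0.23 + €1.32 + €0.51 + €0.37 + €13.97 = €17.86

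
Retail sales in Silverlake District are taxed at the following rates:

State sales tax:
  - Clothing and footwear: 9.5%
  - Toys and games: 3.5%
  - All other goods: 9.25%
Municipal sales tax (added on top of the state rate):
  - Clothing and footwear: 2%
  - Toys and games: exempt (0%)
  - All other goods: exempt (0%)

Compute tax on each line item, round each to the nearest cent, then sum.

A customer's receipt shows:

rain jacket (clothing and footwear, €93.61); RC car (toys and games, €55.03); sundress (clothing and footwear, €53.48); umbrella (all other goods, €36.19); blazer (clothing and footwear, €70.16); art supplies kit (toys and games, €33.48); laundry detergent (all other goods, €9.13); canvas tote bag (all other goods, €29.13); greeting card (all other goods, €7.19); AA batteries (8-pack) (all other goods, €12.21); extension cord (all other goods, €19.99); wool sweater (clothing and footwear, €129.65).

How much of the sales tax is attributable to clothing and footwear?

€39.90

Rain jacket €93.61: clothing and footwear → 9.5% + 2% municipal = 11.5% → €10.77
Sundress €53.48: clothing and footwear → 9.5% + 2% municipal = 11.5% → €6.15
Blazer €70.16: clothing and footwear → 9.5% + 2% municipal = 11.5% → €8.07
Wool sweater €129.65: clothing and footwear → 9.5% + 2% municipal = 11.5% → €14.91
Tax on clothing and footwear = €10.77 + €6.15 + €8.07 + €14.91 = €39.90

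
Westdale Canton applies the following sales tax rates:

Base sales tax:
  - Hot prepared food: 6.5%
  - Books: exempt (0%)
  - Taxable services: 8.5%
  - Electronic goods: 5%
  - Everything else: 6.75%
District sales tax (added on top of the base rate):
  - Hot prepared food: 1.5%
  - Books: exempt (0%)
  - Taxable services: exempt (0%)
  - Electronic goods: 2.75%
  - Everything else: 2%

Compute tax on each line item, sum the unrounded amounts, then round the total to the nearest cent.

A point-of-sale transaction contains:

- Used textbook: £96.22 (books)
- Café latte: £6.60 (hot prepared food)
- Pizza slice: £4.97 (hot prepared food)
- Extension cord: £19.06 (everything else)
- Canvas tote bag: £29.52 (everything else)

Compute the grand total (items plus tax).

Used textbook £96.22: books → 0% + 0% district = 0% → £0.00
Café latte £6.60: hot prepared food → 6.5% + 1.5% district = 8% → £0.528
Pizza slice £4.97: hot prepared food → 6.5% + 1.5% district = 8% → £0.3976
Extension cord £19.06: everything else → 6.75% + 2% district = 8.75% → £1.66775
Canvas tote bag £29.52: everything else → 6.75% + 2% district = 8.75% → £2.583
Subtotal = £156.37; unrounded tax = £5.17635 → £5.18; total due = £161.55

£161.55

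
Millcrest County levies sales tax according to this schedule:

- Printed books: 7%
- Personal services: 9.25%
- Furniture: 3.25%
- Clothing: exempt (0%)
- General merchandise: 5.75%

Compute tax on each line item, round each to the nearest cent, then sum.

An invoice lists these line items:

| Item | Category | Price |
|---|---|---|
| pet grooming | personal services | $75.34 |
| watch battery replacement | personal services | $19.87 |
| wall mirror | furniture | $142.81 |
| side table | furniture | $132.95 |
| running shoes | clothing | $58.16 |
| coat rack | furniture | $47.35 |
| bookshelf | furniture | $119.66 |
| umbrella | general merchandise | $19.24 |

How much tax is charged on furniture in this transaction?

Wall mirror $142.81: furniture → 3.25% → $4.64
Side table $132.95: furniture → 3.25% → $4.32
Coat rack $47.35: furniture → 3.25% → $1.54
Bookshelf $119.66: furniture → 3.25% → $3.89
Tax on furniture = $4.64 + $4.32 + $1.54 + $3.89 = $14.39

$14.39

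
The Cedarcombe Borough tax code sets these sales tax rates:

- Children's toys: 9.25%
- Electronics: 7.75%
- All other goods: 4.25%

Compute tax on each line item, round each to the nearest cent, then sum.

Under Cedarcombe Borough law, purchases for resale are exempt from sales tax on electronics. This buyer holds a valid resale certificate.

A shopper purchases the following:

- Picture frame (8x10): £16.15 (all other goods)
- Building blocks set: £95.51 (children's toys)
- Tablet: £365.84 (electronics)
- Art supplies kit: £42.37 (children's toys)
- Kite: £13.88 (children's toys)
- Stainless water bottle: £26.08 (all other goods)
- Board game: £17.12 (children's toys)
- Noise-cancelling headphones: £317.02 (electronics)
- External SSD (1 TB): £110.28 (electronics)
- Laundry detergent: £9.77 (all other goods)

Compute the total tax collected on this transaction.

£17.83

Picture frame (8x10) £16.15: all other goods → 4.25% → £0.69
Building blocks set £95.51: children's toys → 9.25% → £8.83
Tablet £365.84: electronics, buyer-exempt → 0% → £0.00
Art supplies kit £42.37: children's toys → 9.25% → £3.92
Kite £13.88: children's toys → 9.25% → £1.28
Stainless water bottle £26.08: all other goods → 4.25% → £1.11
Board game £17.12: children's toys → 9.25% → £1.58
Noise-cancelling headphones £317.02: electronics, buyer-exempt → 0% → £0.00
External SSD (1 TB) £110.28: electronics, buyer-exempt → 0% → £0.00
Laundry detergent £9.77: all other goods → 4.25% → £0.42
Total tax = £0.69 + £8.83 + £3.92 + £1.28 + £1.11 + £1.58 + £0.42 = £17.83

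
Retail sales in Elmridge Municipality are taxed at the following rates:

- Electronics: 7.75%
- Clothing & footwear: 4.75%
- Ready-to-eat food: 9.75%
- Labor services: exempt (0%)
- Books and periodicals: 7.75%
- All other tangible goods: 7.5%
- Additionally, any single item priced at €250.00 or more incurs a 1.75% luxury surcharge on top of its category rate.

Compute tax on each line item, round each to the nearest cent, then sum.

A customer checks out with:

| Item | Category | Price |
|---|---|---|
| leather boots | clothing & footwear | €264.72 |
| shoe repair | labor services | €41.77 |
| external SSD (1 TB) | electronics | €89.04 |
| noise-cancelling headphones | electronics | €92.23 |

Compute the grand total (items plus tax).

€519.02

Leather boots €264.72: clothing & footwear → 4.75% + 1.75% surcharge = 6.5% → €17.21
Shoe repair €41.77: labor services → 0% → €0.00
External SSD (1 TB) €89.04: electronics → 7.75% → €6.90
Noise-cancelling headphones €92.23: electronics → 7.75% → €7.15
Subtotal = €487.76; tax = €31.26; total due = €519.02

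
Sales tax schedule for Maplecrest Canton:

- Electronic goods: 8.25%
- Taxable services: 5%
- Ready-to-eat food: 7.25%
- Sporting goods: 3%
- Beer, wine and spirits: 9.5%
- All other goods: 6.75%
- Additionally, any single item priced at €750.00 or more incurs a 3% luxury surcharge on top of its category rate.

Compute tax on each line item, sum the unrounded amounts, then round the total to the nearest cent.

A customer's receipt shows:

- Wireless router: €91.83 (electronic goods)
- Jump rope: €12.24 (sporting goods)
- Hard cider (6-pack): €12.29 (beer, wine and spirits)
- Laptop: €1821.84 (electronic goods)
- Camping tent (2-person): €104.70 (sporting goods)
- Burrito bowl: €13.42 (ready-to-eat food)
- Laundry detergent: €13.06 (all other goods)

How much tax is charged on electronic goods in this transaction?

Wireless router €91.83: electronic goods → 8.25% → €7.575975
Laptop €1821.84: electronic goods → 8.25% + 3% surcharge = 11.25% → €204.957
Tax on electronic goods: unrounded sum = €212.532975 → €212.53

€212.53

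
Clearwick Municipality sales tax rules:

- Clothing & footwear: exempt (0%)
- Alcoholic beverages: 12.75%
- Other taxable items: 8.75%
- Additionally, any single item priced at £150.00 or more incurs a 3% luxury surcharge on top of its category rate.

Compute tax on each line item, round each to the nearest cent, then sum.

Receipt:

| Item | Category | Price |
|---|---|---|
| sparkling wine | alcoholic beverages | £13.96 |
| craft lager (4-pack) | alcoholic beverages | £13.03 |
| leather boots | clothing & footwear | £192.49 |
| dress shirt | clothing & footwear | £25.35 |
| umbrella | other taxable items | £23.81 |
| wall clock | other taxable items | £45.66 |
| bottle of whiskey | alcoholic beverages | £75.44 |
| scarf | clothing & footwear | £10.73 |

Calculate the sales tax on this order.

Sparkling wine £13.96: alcoholic beverages → 12.75% → £1.78
Craft lager (4-pack) £13.03: alcoholic beverages → 12.75% → £1.66
Leather boots £192.49: clothing & footwear → 0% + 3% surcharge = 3% → £5.77
Dress shirt £25.35: clothing & footwear → 0% → £0.00
Umbrella £23.81: other taxable items → 8.75% → £2.08
Wall clock £45.66: other taxable items → 8.75% → £4.00
Bottle of whiskey £75.44: alcoholic beverages → 12.75% → £9.62
Scarf £10.73: clothing & footwear → 0% → £0.00
Total tax = £1.78 + £1.66 + £5.77 + £2.08 + £4.00 + £9.62 = £24.91

£24.91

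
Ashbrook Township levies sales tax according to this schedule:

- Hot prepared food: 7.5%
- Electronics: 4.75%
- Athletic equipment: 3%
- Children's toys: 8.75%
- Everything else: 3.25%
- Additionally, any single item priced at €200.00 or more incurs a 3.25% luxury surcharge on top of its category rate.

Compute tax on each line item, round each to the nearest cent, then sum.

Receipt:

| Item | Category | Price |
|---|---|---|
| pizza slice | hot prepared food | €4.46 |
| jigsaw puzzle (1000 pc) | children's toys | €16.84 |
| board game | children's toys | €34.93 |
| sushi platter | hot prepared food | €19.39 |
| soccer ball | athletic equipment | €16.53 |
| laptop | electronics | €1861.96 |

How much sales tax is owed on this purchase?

Pizza slice €4.46: hot prepared food → 7.5% → €0.33
Jigsaw puzzle (1000 pc) €16.84: children's toys → 8.75% → €1.47
Board game €34.93: children's toys → 8.75% → €3.06
Sushi platter €19.39: hot prepared food → 7.5% → €1.45
Soccer ball €16.53: athletic equipment → 3% → €0.50
Laptop €1861.96: electronics → 4.75% + 3.25% surcharge = 8% → €148.96
Total tax = €0.33 + €1.47 + €3.06 + €1.45 + €0.50 + €148.96 = €155.77

€155.77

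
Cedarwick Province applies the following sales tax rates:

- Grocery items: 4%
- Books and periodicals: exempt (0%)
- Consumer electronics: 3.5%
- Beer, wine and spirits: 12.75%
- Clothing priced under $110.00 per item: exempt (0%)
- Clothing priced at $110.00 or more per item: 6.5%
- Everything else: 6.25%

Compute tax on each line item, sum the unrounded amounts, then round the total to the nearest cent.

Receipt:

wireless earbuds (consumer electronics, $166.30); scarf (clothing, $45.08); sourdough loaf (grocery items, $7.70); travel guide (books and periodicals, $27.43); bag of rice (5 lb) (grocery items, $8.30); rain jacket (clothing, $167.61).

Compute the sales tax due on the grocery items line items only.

$0.64

Sourdough loaf $7.70: grocery items → 4% → $0.308
Bag of rice (5 lb) $8.30: grocery items → 4% → $0.332
Tax on grocery items: unrounded sum = $0.64 → $0.64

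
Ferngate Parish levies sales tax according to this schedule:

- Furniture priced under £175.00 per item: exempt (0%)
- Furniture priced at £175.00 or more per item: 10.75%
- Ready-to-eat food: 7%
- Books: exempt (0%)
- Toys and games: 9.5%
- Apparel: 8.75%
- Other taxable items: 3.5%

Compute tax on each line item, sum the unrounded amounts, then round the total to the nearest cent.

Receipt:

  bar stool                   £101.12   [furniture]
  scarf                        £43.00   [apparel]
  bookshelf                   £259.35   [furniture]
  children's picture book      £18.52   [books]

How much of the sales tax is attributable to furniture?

Bar stool £101.12: furniture, under £175.00 → 0% → £0.00
Bookshelf £259.35: furniture, £175.00 or more → 10.75% → £27.880125
Tax on furniture: unrounded sum = £27.880125 → £27.88

£27.88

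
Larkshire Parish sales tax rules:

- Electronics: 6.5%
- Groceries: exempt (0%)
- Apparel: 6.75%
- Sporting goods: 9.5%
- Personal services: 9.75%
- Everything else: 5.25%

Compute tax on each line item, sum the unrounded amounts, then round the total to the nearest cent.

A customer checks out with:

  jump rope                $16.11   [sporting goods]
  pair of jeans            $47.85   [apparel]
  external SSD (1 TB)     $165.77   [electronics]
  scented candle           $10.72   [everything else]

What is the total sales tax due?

Jump rope $16.11: sporting goods → 9.5% → $1.53045
Pair of jeans $47.85: apparel → 6.75% → $3.229875
External SSD (1 TB) $165.77: electronics → 6.5% → $10.77505
Scented candle $10.72: everything else → 5.25% → $0.5628
Unrounded tax sum = $16.098175 → $16.10

$16.10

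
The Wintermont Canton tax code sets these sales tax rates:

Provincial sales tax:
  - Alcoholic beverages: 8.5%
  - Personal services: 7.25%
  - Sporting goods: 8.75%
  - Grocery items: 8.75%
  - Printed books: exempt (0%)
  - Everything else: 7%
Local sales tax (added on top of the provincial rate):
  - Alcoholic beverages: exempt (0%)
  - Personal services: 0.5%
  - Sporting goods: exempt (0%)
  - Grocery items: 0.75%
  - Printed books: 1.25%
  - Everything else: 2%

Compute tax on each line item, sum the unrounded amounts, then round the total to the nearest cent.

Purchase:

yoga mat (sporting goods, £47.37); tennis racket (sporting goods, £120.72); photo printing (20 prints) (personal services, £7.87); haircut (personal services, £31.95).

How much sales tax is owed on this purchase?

Yoga mat £47.37: sporting goods → 8.75% + 0% local = 8.75% → £4.144875
Tennis racket £120.72: sporting goods → 8.75% + 0% local = 8.75% → £10.563
Photo printing (20 prints) £7.87: personal services → 7.25% + 0.5% local = 7.75% → £0.609925
Haircut £31.95: personal services → 7.25% + 0.5% local = 7.75% → £2.476125
Unrounded tax sum = £17.793925 → £17.79

£17.79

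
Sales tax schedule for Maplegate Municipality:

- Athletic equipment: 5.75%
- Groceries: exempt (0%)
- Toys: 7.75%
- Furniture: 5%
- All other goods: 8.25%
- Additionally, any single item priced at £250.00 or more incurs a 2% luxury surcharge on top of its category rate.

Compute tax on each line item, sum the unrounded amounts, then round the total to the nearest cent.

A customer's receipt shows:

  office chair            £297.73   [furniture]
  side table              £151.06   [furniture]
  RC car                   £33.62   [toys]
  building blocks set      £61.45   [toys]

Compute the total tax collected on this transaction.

Office chair £297.73: furniture → 5% + 2% surcharge = 7% → £20.8411
Side table £151.06: furniture → 5% → £7.553
RC car £33.62: toys → 7.75% → £2.60555
Building blocks set £61.45: toys → 7.75% → £4.762375
Unrounded tax sum = £35.762025 → £35.76

£35.76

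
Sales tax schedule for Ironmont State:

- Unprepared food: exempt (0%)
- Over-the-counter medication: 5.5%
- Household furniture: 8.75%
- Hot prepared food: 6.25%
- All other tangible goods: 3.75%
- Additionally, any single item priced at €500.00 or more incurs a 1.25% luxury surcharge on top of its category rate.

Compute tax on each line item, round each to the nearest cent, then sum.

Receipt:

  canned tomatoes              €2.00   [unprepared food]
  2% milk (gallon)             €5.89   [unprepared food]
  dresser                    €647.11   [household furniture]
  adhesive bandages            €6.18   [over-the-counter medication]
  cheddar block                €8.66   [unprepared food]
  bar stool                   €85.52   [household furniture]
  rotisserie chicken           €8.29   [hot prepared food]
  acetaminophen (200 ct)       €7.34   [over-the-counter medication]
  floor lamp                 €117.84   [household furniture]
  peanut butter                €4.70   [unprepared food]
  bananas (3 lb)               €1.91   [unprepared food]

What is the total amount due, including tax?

Canned tomatoes €2.00: unprepared food → 0% → €0.00
2% milk (gallon) €5.89: unprepared food → 0% → €0.00
Dresser €647.11: household furniture → 8.75% + 1.25% surcharge = 10% → €64.71
Adhesive bandages €6.18: over-the-counter medication → 5.5% → €0.34
Cheddar block €8.66: unprepared food → 0% → €0.00
Bar stool €85.52: household furniture → 8.75% → €7.48
Rotisserie chicken €8.29: hot prepared food → 6.25% → €0.52
Acetaminophen (200 ct) €7.34: over-the-counter medication → 5.5% → €0.40
Floor lamp €117.84: household furniture → 8.75% → €10.31
Peanut butter €4.70: unprepared food → 0% → €0.00
Bananas (3 lb) €1.91: unprepared food → 0% → €0.00
Subtotal = €895.44; tax = €83.76; total due = €979.20

€979.20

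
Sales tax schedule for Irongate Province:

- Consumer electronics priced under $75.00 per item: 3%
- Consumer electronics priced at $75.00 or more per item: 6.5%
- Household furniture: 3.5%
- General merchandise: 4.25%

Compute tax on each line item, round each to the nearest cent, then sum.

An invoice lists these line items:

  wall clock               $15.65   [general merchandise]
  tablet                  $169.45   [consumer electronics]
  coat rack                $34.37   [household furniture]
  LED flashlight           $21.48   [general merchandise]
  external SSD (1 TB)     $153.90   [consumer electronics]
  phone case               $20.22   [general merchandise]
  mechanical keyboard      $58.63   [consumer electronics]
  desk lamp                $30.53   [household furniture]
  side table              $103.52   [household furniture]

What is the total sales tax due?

$31.10

Wall clock $15.65: general merchandise → 4.25% → $0.67
Tablet $169.45: consumer electronics, $75.00 or more → 6.5% → $11.01
Coat rack $34.37: household furniture → 3.5% → $1.20
LED flashlight $21.48: general merchandise → 4.25% → $0.91
External SSD (1 TB) $153.90: consumer electronics, $75.00 or more → 6.5% → $10.00
Phone case $20.22: general merchandise → 4.25% → $0.86
Mechanical keyboard $58.63: consumer electronics, under $75.00 → 3% → $1.76
Desk lamp $30.53: household furniture → 3.5% → $1.07
Side table $103.52: household furniture → 3.5% → $3.62
Total tax = $0.67 + $11.01 + $1.20 + $0.91 + $10.00 + $0.86 + $1.76 + $1.07 + $3.62 = $31.10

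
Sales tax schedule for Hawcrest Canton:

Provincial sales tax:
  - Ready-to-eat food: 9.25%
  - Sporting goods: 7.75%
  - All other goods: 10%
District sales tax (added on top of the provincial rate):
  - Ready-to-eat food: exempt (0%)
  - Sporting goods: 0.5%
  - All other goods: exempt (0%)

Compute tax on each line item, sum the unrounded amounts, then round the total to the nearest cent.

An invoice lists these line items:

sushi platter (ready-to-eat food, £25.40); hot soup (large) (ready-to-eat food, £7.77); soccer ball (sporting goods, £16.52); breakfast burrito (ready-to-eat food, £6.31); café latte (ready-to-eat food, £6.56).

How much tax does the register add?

£5.62

Sushi platter £25.40: ready-to-eat food → 9.25% + 0% district = 9.25% → £2.3495
Hot soup (large) £7.77: ready-to-eat food → 9.25% + 0% district = 9.25% → £0.718725
Soccer ball £16.52: sporting goods → 7.75% + 0.5% district = 8.25% → £1.3629
Breakfast burrito £6.31: ready-to-eat food → 9.25% + 0% district = 9.25% → £0.583675
Café latte £6.56: ready-to-eat food → 9.25% + 0% district = 9.25% → £0.6068
Unrounded tax sum = £5.6216 → £5.62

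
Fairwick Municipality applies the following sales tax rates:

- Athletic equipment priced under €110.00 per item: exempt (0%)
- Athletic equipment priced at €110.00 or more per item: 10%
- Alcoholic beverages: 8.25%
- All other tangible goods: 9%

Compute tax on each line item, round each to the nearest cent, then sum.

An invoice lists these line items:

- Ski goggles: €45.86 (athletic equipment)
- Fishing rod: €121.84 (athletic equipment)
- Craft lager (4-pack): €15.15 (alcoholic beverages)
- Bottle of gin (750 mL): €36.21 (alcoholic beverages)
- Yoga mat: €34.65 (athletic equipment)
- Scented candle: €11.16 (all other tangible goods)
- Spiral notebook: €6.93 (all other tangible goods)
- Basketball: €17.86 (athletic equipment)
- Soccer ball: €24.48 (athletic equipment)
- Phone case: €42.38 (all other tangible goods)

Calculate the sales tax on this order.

Ski goggles €45.86: athletic equipment, under €110.00 → 0% → €0.00
Fishing rod €121.84: athletic equipment, €110.00 or more → 10% → €12.18
Craft lager (4-pack) €15.15: alcoholic beverages → 8.25% → €1.25
Bottle of gin (750 mL) €36.21: alcoholic beverages → 8.25% → €2.99
Yoga mat €34.65: athletic equipment, under €110.00 → 0% → €0.00
Scented candle €11.16: all other tangible goods → 9% → €1.00
Spiral notebook €6.93: all other tangible goods → 9% → €0.62
Basketball €17.86: athletic equipment, under €110.00 → 0% → €0.00
Soccer ball €24.48: athletic equipment, under €110.00 → 0% → €0.00
Phone case €42.38: all other tangible goods → 9% → €3.81
Total tax = €12.18 + €1.25 + €2.99 + €1.00 + €0.62 + €3.81 = €21.85

€21.85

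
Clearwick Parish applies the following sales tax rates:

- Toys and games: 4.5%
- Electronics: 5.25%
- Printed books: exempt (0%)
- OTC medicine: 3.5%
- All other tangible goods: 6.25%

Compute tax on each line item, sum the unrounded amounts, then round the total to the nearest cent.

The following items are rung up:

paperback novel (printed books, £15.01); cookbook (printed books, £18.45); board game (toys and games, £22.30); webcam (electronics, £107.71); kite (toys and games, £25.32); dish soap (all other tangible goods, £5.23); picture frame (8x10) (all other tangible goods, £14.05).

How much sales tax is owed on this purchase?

£9.00

Paperback novel £15.01: printed books → 0% → £0.00
Cookbook £18.45: printed books → 0% → £0.00
Board game £22.30: toys and games → 4.5% → £1.0035
Webcam £107.71: electronics → 5.25% → £5.654775
Kite £25.32: toys and games → 4.5% → £1.1394
Dish soap £5.23: all other tangible goods → 6.25% → £0.326875
Picture frame (8x10) £14.05: all other tangible goods → 6.25% → £0.878125
Unrounded tax sum = £9.002675 → £9.00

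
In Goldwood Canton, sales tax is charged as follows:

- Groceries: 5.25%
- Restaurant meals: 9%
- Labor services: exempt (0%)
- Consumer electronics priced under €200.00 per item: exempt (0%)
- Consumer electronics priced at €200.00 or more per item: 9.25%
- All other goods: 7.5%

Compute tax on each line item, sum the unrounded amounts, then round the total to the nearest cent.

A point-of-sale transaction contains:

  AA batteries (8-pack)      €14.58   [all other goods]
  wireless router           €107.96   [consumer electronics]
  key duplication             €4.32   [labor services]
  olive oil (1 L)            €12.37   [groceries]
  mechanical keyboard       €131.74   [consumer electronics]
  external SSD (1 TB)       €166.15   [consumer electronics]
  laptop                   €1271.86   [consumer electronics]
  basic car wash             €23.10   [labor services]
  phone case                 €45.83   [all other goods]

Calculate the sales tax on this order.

€122.83

AA batteries (8-pack) €14.58: all other goods → 7.5% → €1.0935
Wireless router €107.96: consumer electronics, under €200.00 → 0% → €0.00
Key duplication €4.32: labor services → 0% → €0.00
Olive oil (1 L) €12.37: groceries → 5.25% → €0.649425
Mechanical keyboard €131.74: consumer electronics, under €200.00 → 0% → €0.00
External SSD (1 TB) €166.15: consumer electronics, under €200.00 → 0% → €0.00
Laptop €1271.86: consumer electronics, €200.00 or more → 9.25% → €117.64705
Basic car wash €23.10: labor services → 0% → €0.00
Phone case €45.83: all other goods → 7.5% → €3.43725
Unrounded tax sum = €122.827225 → €122.83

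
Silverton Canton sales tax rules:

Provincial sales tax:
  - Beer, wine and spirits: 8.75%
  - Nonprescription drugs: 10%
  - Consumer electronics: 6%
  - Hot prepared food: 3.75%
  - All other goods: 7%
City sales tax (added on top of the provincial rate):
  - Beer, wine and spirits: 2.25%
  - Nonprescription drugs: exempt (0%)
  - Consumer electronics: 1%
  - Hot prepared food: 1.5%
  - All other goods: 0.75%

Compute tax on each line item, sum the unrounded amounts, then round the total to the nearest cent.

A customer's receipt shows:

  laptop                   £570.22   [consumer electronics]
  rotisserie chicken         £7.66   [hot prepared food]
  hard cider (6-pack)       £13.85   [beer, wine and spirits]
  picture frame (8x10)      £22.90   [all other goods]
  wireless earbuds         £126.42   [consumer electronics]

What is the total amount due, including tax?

£793.52

Laptop £570.22: consumer electronics → 6% + 1% city = 7% → £39.9154
Rotisserie chicken £7.66: hot prepared food → 3.75% + 1.5% city = 5.25% → £0.40215
Hard cider (6-pack) £13.85: beer, wine and spirits → 8.75% + 2.25% city = 11% → £1.5235
Picture frame (8x10) £22.90: all other goods → 7% + 0.75% city = 7.75% → £1.77475
Wireless earbuds £126.42: consumer electronics → 6% + 1% city = 7% → £8.8494
Subtotal = £741.05; unrounded tax = £52.4652 → £52.47; total due = £793.52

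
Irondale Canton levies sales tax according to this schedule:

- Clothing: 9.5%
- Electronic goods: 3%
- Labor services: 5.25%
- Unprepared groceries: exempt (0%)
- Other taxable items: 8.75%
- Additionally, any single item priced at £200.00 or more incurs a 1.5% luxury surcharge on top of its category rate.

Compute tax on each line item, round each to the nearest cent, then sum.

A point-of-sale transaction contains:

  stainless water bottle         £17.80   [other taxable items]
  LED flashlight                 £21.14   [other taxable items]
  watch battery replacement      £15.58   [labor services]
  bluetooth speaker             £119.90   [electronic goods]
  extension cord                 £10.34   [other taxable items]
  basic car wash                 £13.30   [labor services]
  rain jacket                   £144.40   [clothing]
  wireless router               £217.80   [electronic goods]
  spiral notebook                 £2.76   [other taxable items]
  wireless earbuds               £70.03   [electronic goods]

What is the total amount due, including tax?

£668.34

Stainless water bottle £17.80: other taxable items → 8.75% → £1.56
LED flashlight £21.14: other taxable items → 8.75% → £1.85
Watch battery replacement £15.58: labor services → 5.25% → £0.82
Bluetooth speaker £119.90: electronic goods → 3% → £3.60
Extension cord £10.34: other taxable items → 8.75% → £0.90
Basic car wash £13.30: labor services → 5.25% → £0.70
Rain jacket £144.40: clothing → 9.5% → £13.72
Wireless router £217.80: electronic goods → 3% + 1.5% surcharge = 4.5% → £9.80
Spiral notebook £2.76: other taxable items → 8.75% → £0.24
Wireless earbuds £70.03: electronic goods → 3% → £2.10
Subtotal = £633.05; tax = £35.29; total due = £668.34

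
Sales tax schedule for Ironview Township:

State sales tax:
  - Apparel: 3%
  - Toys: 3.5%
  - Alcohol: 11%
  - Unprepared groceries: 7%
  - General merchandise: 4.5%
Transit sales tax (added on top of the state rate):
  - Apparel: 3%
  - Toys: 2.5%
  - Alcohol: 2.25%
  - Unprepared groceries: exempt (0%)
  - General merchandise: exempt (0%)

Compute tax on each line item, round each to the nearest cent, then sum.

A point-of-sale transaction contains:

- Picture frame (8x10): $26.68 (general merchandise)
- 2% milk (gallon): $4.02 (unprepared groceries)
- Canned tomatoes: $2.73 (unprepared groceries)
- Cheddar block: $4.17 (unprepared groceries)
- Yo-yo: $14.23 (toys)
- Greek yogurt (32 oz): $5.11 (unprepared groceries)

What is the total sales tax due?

$3.17

Picture frame (8x10) $26.68: general merchandise → 4.5% + 0% transit = 4.5% → $1.20
2% milk (gallon) $4.02: unprepared groceries → 7% + 0% transit = 7% → $0.28
Canned tomatoes $2.73: unprepared groceries → 7% + 0% transit = 7% → $0.19
Cheddar block $4.17: unprepared groceries → 7% + 0% transit = 7% → $0.29
Yo-yo $14.23: toys → 3.5% + 2.5% transit = 6% → $0.85
Greek yogurt (32 oz) $5.11: unprepared groceries → 7% + 0% transit = 7% → $0.36
Total tax = $1.20 + $0.28 + $0.19 + $0.29 + $0.85 + $0.36 = $3.17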